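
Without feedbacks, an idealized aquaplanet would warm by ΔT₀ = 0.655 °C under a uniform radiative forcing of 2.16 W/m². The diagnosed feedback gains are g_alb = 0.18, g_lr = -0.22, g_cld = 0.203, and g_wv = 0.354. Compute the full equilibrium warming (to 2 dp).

Total gain g = 0.18 − 0.22 + 0.203 + 0.354 = 0.517.
Amplification A = 1/(1 − 0.517) = 2.07.
ΔT = 0.655 × 2.07 = 1.36 °C.

1.36 °C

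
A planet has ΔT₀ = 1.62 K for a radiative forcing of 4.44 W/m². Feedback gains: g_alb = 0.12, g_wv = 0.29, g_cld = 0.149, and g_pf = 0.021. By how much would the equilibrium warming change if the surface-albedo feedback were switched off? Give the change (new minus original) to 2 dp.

-0.86 K

Original: g = 0.58, ΔT = 1.62/(1−0.58) = 3.8571 K.
Without surface-albedo: g' = 0.46, ΔT' = 1.62/(1−0.46) = 3.0000 K.
Change = 3.0000 − 3.8571 = -0.86 K.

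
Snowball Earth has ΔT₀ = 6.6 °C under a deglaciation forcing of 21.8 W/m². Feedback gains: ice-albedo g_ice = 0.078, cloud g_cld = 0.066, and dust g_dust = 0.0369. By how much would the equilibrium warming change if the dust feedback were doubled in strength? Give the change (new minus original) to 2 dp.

Original: g = 0.1809, ΔT = 6.6/(1−0.1809) = 8.0576 °C.
With doubled dust: g' = 0.2178, ΔT' = 6.6/(1−0.2178) = 8.4377 °C.
Change = 8.4377 − 8.0576 = 0.38 °C.

0.38 °C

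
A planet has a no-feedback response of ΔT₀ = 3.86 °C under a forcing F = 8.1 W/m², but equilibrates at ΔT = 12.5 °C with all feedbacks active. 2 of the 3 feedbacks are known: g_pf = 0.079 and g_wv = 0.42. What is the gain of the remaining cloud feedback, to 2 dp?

0.19

Amplification A = ΔT/ΔT₀ = 12.5/3.86 = 3.238.
Total gain g = 1 − 1/A = 1 − 1/3.238 = 0.6912.
Known gains sum to 0.079 + 0.42 = 0.499.
g_cld = 0.6912 − 0.499 = 0.19.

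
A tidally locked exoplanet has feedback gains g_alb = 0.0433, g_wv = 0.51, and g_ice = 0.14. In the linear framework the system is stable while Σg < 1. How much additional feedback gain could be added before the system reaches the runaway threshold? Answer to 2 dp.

0.31

Current total gain = 0.0433 + 0.51 + 0.14 = 0.6933.
Margin to runaway = 1 − 0.6933 = 0.31.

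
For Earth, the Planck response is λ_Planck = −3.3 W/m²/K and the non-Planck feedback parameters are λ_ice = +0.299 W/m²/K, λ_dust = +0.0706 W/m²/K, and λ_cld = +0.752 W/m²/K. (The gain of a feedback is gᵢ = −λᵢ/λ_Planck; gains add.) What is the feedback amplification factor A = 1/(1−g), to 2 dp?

Convert to gains: g_ice = 0.299/3.3 = 0.09061; g_dust = 0.0706/3.3 = 0.02139; g_cld = 0.752/3.3 = 0.2279.
Total gain g = 0.3399.
A = 1/(1 − 0.3399) = 1.51.

1.51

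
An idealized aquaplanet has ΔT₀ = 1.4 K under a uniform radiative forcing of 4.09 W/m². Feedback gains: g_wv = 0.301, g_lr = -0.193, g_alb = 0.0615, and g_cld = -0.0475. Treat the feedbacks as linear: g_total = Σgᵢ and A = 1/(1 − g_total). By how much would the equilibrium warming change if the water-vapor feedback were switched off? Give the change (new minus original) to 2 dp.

-0.41 K

Original: g = 0.122, ΔT = 1.4/(1−0.122) = 1.5945 K.
Without water-vapor: g' = -0.179, ΔT' = 1.4/(1+0.179) = 1.1874 K.
Change = 1.1874 − 1.5945 = -0.41 K.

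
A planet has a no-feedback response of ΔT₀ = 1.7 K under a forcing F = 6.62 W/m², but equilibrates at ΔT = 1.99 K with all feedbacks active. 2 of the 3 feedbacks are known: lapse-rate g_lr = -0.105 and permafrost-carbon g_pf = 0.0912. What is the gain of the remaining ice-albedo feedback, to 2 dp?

Amplification A = ΔT/ΔT₀ = 1.99/1.7 = 1.171.
Total gain g = 1 − 1/A = 1 − 1/1.171 = 0.146.
Known gains sum to -0.105 + 0.0912 = -0.0138.
g_ice = 0.146 + 0.0138 = 0.16.

0.16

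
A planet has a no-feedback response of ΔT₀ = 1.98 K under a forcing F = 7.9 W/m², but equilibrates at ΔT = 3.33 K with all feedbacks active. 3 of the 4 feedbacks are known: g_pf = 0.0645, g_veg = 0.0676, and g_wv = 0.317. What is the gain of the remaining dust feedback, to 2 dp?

Amplification A = ΔT/ΔT₀ = 3.33/1.98 = 1.682.
Total gain g = 1 − 1/A = 1 − 1/1.682 = 0.4055.
Known gains sum to 0.0645 + 0.0676 + 0.317 = 0.4491.
g_dust = 0.4055 − 0.4491 = -0.04.

-0.04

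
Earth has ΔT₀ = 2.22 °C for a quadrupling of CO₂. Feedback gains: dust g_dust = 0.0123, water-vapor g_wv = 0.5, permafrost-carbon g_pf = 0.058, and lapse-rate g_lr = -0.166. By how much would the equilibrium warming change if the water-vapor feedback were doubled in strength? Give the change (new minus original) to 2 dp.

19.47 °C

Original: g = 0.4043, ΔT = 2.22/(1−0.4043) = 3.7267 °C.
With doubled water-vapor: g' = 0.9043, ΔT' = 2.22/(1−0.9043) = 23.1975 °C.
Change = 23.1975 − 3.7267 = 19.47 °C.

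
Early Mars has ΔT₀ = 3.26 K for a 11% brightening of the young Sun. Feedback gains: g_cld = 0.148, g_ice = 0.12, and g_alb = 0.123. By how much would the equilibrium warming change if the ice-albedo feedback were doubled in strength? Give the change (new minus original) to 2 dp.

Original: g = 0.391, ΔT = 3.26/(1−0.391) = 5.3530 K.
With doubled ice-albedo: g' = 0.511, ΔT' = 3.26/(1−0.511) = 6.6667 K.
Change = 6.6667 − 5.3530 = 1.31 K.

1.31 K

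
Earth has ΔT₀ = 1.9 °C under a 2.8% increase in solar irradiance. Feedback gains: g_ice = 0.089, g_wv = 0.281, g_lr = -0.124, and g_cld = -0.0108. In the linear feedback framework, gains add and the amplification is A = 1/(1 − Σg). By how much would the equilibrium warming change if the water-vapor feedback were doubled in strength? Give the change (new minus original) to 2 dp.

Original: g = 0.2352, ΔT = 1.9/(1−0.2352) = 2.4843 °C.
With doubled water-vapor: g' = 0.5162, ΔT' = 1.9/(1−0.5162) = 3.9272 °C.
Change = 3.9272 − 2.4843 = 1.44 °C.

1.44 °C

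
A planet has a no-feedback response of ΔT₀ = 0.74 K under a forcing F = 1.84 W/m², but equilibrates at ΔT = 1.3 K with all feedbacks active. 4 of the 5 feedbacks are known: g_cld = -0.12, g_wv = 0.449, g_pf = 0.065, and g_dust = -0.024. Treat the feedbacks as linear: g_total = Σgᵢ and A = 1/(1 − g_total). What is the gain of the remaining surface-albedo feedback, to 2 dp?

0.06

Amplification A = ΔT/ΔT₀ = 1.3/0.74 = 1.757.
Total gain g = 1 − 1/A = 1 − 1/1.757 = 0.4308.
Known gains sum to -0.12 + 0.449 + 0.065 − 0.024 = 0.37.
g_alb = 0.4308 − 0.37 = 0.06.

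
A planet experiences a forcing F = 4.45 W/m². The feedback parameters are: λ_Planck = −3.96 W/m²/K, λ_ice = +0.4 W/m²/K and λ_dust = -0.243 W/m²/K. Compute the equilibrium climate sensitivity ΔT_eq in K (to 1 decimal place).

Net feedback parameter λ = (−3.96) + (+0.4) + (-0.243) = -3.803 W/m²/K.
ΔT = −F/λ = −4.45/(-3.803) = 1.2 K.

1.2 K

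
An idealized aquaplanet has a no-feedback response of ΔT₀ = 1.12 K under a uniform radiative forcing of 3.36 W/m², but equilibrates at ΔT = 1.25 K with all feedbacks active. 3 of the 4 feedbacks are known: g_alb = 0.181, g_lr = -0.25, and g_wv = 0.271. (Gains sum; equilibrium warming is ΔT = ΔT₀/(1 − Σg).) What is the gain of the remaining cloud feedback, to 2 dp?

Amplification A = ΔT/ΔT₀ = 1.25/1.12 = 1.116.
Total gain g = 1 − 1/A = 1 − 1/1.116 = 0.1039.
Known gains sum to 0.181 − 0.25 + 0.271 = 0.202.
g_cld = 0.1039 − 0.202 = -0.10.

-0.10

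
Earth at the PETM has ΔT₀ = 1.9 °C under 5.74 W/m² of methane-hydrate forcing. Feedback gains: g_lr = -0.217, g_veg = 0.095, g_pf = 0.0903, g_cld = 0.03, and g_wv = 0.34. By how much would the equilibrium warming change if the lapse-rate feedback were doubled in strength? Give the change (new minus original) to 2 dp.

Original: g = 0.3383, ΔT = 1.9/(1−0.3383) = 2.8714 °C.
With doubled lapse-rate: g' = 0.1213, ΔT' = 1.9/(1−0.1213) = 2.1623 °C.
Change = 2.1623 − 2.8714 = -0.71 °C.

-0.71 °C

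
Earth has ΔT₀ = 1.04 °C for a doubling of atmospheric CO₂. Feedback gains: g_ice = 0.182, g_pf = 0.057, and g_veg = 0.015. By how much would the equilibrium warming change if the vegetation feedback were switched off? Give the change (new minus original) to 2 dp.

Original: g = 0.254, ΔT = 1.04/(1−0.254) = 1.3941 °C.
Without vegetation: g' = 0.239, ΔT' = 1.04/(1−0.239) = 1.3666 °C.
Change = 1.3666 − 1.3941 = -0.03 °C.

-0.03 °C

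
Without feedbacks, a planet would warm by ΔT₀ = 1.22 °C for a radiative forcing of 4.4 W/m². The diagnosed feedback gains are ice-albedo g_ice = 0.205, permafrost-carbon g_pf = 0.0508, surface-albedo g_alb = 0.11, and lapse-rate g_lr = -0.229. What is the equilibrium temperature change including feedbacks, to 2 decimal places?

1.41 °C

Total gain g = 0.205 + 0.0508 + 0.11 − 0.229 = 0.1368.
Amplification A = 1/(1 − 0.1368) = 1.158.
ΔT = 1.22 × 1.158 = 1.41 °C.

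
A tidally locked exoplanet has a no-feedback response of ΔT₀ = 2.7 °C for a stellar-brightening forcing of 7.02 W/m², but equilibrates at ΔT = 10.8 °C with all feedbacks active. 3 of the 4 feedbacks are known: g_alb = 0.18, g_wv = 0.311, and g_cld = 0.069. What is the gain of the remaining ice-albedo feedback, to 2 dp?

Amplification A = ΔT/ΔT₀ = 10.8/2.7 = 4.
Total gain g = 1 − 1/A = 1 − 1/4 = 0.75.
Known gains sum to 0.18 + 0.311 + 0.069 = 0.56.
g_ice = 0.75 − 0.56 = 0.19.

0.19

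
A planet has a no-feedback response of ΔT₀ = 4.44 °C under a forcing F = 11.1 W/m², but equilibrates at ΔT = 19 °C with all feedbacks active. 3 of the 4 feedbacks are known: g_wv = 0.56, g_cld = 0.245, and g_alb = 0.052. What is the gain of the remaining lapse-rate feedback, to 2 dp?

Amplification A = ΔT/ΔT₀ = 19/4.44 = 4.279.
Total gain g = 1 − 1/A = 1 − 1/4.279 = 0.7663.
Known gains sum to 0.56 + 0.245 + 0.052 = 0.857.
g_lr = 0.7663 − 0.857 = -0.09.

-0.09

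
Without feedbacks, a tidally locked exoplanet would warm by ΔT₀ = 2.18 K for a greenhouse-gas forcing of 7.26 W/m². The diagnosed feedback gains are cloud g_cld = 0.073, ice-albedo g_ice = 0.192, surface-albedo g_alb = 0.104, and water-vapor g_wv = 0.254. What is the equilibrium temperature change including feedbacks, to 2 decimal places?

Total gain g = 0.073 + 0.192 + 0.104 + 0.254 = 0.623.
Amplification A = 1/(1 − 0.623) = 2.653.
ΔT = 2.18 × 2.653 = 5.78 K.

5.78 K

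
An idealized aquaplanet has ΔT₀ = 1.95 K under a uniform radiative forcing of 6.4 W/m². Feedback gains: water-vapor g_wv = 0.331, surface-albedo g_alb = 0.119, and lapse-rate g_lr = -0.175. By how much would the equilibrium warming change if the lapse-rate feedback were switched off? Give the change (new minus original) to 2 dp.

0.86 K

Original: g = 0.275, ΔT = 1.95/(1−0.275) = 2.6897 K.
Without lapse-rate: g' = 0.45, ΔT' = 1.95/(1−0.45) = 3.5455 K.
Change = 3.5455 − 2.6897 = 0.86 K.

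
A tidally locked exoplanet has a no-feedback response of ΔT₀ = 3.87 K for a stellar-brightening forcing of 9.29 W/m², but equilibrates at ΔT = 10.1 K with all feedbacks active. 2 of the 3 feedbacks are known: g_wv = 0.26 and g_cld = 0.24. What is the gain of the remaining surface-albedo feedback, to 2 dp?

Amplification A = ΔT/ΔT₀ = 10.1/3.87 = 2.61.
Total gain g = 1 − 1/A = 1 − 1/2.61 = 0.6169.
Known gains sum to 0.26 + 0.24 = 0.5.
g_alb = 0.6169 − 0.5 = 0.12.

0.12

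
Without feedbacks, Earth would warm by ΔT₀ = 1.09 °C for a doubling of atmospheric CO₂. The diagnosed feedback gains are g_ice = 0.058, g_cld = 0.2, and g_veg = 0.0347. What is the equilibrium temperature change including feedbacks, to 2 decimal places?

Total gain g = 0.058 + 0.2 + 0.0347 = 0.2927.
Amplification A = 1/(1 − 0.2927) = 1.414.
ΔT = 1.09 × 1.414 = 1.54 °C.

1.54 °C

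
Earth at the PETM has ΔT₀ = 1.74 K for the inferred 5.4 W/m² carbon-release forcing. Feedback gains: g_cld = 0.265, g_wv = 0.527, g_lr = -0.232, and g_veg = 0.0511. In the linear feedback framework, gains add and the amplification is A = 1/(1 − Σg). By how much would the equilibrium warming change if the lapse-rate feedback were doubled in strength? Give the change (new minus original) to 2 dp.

Original: g = 0.6111, ΔT = 1.74/(1−0.6111) = 4.4742 K.
With doubled lapse-rate: g' = 0.3791, ΔT' = 1.74/(1−0.3791) = 2.8024 K.
Change = 2.8024 − 4.4742 = -1.67 K.

-1.67 K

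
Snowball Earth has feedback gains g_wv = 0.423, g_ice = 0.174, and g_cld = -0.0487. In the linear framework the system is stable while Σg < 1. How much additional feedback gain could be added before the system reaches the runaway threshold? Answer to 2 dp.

Current total gain = 0.423 + 0.174 − 0.0487 = 0.5483.
Margin to runaway = 1 − 0.5483 = 0.45.

0.45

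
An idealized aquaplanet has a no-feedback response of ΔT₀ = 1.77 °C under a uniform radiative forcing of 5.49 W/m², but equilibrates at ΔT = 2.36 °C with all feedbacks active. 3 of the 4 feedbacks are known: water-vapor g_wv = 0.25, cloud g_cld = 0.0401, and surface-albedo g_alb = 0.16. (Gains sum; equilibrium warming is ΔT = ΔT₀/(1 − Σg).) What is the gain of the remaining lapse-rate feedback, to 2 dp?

-0.20

Amplification A = ΔT/ΔT₀ = 2.36/1.77 = 1.333.
Total gain g = 1 − 1/A = 1 − 1/1.333 = 0.2498.
Known gains sum to 0.25 + 0.0401 + 0.16 = 0.4501.
g_lr = 0.2498 − 0.4501 = -0.20.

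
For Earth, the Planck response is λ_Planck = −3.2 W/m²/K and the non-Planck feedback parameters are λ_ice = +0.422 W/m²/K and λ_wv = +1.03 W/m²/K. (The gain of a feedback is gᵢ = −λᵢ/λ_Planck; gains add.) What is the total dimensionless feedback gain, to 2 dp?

0.45

Convert to gains: g_ice = 0.422/3.2 = 0.1319; g_wv = 1.03/3.2 = 0.3219.
Total gain g = 0.4538.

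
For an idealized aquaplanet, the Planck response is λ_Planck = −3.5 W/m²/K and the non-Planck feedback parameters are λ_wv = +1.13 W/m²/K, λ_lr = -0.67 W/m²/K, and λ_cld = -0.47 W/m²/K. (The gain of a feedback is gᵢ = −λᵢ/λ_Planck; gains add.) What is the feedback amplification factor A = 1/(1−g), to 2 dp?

Convert to gains: g_wv = 1.13/3.5 = 0.3229; g_lr = -0.67/3.5 = -0.1914; g_cld = -0.47/3.5 = -0.1343.
Total gain g = -0.0028.
A = 1/(1 + 0.0028) = 1.00.

1.00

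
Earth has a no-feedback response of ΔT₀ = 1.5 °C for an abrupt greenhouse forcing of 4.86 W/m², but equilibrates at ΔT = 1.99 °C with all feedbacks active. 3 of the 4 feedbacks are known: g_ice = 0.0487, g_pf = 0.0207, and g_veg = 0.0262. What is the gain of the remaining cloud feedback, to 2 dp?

Amplification A = ΔT/ΔT₀ = 1.99/1.5 = 1.327.
Total gain g = 1 − 1/A = 1 − 1/1.327 = 0.2464.
Known gains sum to 0.0487 + 0.0207 + 0.0262 = 0.0956.
g_cld = 0.2464 − 0.0956 = 0.15.

0.15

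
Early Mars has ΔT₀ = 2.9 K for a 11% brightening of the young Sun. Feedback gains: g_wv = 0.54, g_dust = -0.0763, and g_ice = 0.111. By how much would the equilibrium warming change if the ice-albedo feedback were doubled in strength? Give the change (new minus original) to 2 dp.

Original: g = 0.5747, ΔT = 2.9/(1−0.5747) = 6.8187 K.
With doubled ice-albedo: g' = 0.6857, ΔT' = 2.9/(1−0.6857) = 9.2269 K.
Change = 9.2269 − 6.8187 = 2.41 K.

2.41 K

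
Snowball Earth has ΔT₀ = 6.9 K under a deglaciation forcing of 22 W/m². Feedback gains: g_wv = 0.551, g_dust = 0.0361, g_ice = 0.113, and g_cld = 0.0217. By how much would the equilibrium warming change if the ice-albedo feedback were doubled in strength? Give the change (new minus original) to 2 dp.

Original: g = 0.7218, ΔT = 6.9/(1−0.7218) = 24.8023 K.
With doubled ice-albedo: g' = 0.8348, ΔT' = 6.9/(1−0.8348) = 41.7676 K.
Change = 41.7676 − 24.8023 = 16.97 K.

16.97 K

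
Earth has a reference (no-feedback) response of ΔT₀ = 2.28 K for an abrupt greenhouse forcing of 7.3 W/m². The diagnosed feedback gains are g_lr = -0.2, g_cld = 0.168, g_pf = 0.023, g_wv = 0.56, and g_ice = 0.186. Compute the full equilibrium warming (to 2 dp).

8.67 K

Total gain g = -0.2 + 0.168 + 0.023 + 0.56 + 0.186 = 0.737.
Amplification A = 1/(1 − 0.737) = 3.802.
ΔT = 2.28 × 3.802 = 8.67 K.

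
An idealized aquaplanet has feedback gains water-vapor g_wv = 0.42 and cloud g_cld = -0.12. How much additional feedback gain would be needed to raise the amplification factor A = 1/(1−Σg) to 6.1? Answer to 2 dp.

Current total gain = 0.3.
Target gain for A = 6.1: g* = 1 − 1/6.1 = 0.8361.
Additional gain needed = 0.8361 − 0.3 = 0.54.

0.54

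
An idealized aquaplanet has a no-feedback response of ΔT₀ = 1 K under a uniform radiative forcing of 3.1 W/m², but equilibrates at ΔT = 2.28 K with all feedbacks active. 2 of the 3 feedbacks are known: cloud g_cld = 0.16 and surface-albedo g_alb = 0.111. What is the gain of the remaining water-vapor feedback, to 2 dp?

0.29

Amplification A = ΔT/ΔT₀ = 2.28/1 = 2.28.
Total gain g = 1 − 1/A = 1 − 1/2.28 = 0.5614.
Known gains sum to 0.16 + 0.111 = 0.271.
g_wv = 0.5614 − 0.271 = 0.29.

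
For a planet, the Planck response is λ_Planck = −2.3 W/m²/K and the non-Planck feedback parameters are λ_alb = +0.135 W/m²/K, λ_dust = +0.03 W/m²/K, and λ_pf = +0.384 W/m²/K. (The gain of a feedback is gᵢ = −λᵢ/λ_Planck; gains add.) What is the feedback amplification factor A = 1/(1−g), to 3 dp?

Convert to gains: g_alb = 0.135/2.3 = 0.0587; g_dust = 0.03/2.3 = 0.01304; g_pf = 0.384/2.3 = 0.167.
Total gain g = 0.23874.
A = 1/(1 − 0.23874) = 1.314.

1.314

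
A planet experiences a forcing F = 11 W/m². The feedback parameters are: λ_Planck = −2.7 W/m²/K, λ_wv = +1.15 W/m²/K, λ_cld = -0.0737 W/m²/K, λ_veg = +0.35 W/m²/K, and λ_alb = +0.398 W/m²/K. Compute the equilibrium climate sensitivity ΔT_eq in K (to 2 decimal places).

12.56 K

Net feedback parameter λ = (−2.7) + (+1.15) + (-0.0737) + (+0.35) + (+0.398) = -0.8757 W/m²/K.
ΔT = −F/λ = −11/(-0.8757) = 12.56 K.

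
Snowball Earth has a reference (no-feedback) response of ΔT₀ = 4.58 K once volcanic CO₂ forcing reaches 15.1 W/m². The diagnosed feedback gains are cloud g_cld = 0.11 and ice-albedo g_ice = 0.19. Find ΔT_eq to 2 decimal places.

6.54 K

Total gain g = 0.11 + 0.19 = 0.3.
Amplification A = 1/(1 − 0.3) = 1.429.
ΔT = 4.58 × 1.429 = 6.54 K.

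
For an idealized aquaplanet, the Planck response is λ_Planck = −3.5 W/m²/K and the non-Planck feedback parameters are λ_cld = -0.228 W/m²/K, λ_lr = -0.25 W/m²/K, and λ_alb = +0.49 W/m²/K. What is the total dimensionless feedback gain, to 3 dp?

Convert to gains: g_cld = -0.228/3.5 = -0.06514; g_lr = -0.25/3.5 = -0.07143; g_alb = 0.49/3.5 = 0.14.
Total gain g = 0.00343.

0.003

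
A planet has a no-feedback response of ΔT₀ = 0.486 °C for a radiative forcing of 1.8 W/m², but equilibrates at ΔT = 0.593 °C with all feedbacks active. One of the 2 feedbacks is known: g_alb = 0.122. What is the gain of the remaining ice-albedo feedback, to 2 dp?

0.06

Amplification A = ΔT/ΔT₀ = 0.593/0.486 = 1.22.
Total gain g = 1 − 1/A = 1 − 1/1.22 = 0.1803.
The known gain is 0.122.
g_ice = 0.1803 − 0.122 = 0.06.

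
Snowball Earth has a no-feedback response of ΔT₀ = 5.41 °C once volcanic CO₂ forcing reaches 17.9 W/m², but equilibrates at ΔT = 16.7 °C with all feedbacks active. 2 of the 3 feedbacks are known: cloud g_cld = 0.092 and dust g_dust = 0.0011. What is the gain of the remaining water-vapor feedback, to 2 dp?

Amplification A = ΔT/ΔT₀ = 16.7/5.41 = 3.087.
Total gain g = 1 − 1/A = 1 − 1/3.087 = 0.6761.
Known gains sum to 0.092 + 0.0011 = 0.0931.
g_wv = 0.6761 − 0.0931 = 0.58.

0.58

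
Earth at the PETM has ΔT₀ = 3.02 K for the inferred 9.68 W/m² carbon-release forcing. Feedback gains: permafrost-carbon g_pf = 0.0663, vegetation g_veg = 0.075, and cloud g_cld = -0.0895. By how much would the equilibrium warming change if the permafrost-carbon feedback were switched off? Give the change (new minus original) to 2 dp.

-0.21 K

Original: g = 0.0518, ΔT = 3.02/(1−0.0518) = 3.1850 K.
Without permafrost-carbon: g' = -0.0145, ΔT' = 3.02/(1+0.0145) = 2.9768 K.
Change = 2.9768 − 3.1850 = -0.21 K.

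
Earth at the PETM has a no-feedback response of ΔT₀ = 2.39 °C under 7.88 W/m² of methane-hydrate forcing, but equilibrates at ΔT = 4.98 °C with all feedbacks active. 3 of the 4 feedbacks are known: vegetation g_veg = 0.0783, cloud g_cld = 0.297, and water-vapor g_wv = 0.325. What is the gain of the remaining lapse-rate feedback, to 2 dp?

Amplification A = ΔT/ΔT₀ = 4.98/2.39 = 2.084.
Total gain g = 1 − 1/A = 1 − 1/2.084 = 0.5202.
Known gains sum to 0.0783 + 0.297 + 0.325 = 0.7003.
g_lr = 0.5202 − 0.7003 = -0.18.

-0.18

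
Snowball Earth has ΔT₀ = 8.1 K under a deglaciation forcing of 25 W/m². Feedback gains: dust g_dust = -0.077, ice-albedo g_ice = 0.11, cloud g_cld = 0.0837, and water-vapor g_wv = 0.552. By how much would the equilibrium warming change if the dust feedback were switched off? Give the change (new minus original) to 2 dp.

7.40 K

Original: g = 0.6687, ΔT = 8.1/(1−0.6687) = 24.4491 K.
Without dust: g' = 0.7457, ΔT' = 8.1/(1−0.7457) = 31.8521 K.
Change = 31.8521 − 24.4491 = 7.40 K.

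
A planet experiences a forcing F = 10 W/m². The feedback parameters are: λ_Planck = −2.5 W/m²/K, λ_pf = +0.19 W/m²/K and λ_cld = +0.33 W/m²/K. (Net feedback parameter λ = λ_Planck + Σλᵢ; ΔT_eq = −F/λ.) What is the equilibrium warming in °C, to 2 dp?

5.05 °C

Net feedback parameter λ = (−2.5) + (+0.19) + (+0.33) = -1.98 W/m²/K.
ΔT = −F/λ = −10/(-1.98) = 5.05 °C.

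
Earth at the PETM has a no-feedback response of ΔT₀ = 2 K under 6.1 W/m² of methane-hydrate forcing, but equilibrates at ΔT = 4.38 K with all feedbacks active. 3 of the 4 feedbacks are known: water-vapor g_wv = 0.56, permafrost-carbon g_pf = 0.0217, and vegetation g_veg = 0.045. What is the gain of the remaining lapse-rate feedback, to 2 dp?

-0.08

Amplification A = ΔT/ΔT₀ = 4.38/2 = 2.19.
Total gain g = 1 − 1/A = 1 − 1/2.19 = 0.5434.
Known gains sum to 0.56 + 0.0217 + 0.045 = 0.6267.
g_lr = 0.5434 − 0.6267 = -0.08.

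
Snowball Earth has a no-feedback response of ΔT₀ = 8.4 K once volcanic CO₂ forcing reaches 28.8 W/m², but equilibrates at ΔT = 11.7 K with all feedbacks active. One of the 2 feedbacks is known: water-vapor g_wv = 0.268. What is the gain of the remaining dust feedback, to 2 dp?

Amplification A = ΔT/ΔT₀ = 11.7/8.4 = 1.393.
Total gain g = 1 − 1/A = 1 − 1/1.393 = 0.2821.
The known gain is 0.268.
g_dust = 0.2821 − 0.268 = 0.01.

0.01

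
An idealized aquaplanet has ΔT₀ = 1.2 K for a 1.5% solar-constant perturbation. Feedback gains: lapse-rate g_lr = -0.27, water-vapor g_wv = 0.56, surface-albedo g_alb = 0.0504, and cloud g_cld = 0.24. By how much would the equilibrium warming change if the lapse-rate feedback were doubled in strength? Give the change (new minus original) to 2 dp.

Original: g = 0.5804, ΔT = 1.2/(1−0.5804) = 2.8599 K.
With doubled lapse-rate: g' = 0.3104, ΔT' = 1.2/(1−0.3104) = 1.7401 K.
Change = 1.7401 − 2.8599 = -1.12 K.

-1.12 K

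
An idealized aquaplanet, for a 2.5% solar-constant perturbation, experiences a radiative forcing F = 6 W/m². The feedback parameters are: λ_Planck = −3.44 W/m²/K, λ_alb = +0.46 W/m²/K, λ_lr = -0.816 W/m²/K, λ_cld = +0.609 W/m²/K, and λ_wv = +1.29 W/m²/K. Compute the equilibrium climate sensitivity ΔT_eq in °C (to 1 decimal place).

Net feedback parameter λ = (−3.44) + (+0.46) + (-0.816) + (+0.609) + (+1.29) = -1.897 W/m²/K.
ΔT = −F/λ = −6/(-1.897) = 3.2 °C.

3.2 °C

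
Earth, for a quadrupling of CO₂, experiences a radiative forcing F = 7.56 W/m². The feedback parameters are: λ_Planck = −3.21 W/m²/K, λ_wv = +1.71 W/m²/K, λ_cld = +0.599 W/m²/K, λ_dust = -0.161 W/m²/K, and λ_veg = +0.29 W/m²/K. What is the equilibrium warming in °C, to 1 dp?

Net feedback parameter λ = (−3.21) + (+1.71) + (+0.599) + (-0.161) + (+0.29) = -0.772 W/m²/K.
ΔT = −F/λ = −7.56/(-0.772) = 9.8 °C.

9.8 °C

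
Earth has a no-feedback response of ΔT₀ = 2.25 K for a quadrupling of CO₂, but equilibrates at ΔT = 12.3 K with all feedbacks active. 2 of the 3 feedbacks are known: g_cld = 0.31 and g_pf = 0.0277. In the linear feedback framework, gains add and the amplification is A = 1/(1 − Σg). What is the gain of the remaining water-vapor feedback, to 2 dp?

Amplification A = ΔT/ΔT₀ = 12.3/2.25 = 5.467.
Total gain g = 1 − 1/A = 1 − 1/5.467 = 0.8171.
Known gains sum to 0.31 + 0.0277 = 0.3377.
g_wv = 0.8171 − 0.3377 = 0.48.

0.48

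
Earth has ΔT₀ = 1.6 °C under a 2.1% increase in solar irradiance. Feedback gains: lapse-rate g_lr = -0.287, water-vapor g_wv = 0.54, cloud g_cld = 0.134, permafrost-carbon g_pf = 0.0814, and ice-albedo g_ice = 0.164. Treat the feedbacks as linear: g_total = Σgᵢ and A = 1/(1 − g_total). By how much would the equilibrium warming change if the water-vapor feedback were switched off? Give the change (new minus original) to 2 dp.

-2.59 °C

Original: g = 0.6324, ΔT = 1.6/(1−0.6324) = 4.3526 °C.
Without water-vapor: g' = 0.0924, ΔT' = 1.6/(1−0.0924) = 1.7629 °C.
Change = 1.7629 − 4.3526 = -2.59 °C.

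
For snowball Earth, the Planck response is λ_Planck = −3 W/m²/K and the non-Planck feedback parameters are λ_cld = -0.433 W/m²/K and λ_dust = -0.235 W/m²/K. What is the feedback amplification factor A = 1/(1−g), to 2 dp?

Convert to gains: g_cld = -0.433/3 = -0.1443; g_dust = -0.235/3 = -0.07833.
Total gain g = -0.22263.
A = 1/(1 + 0.22263) = 0.82.

0.82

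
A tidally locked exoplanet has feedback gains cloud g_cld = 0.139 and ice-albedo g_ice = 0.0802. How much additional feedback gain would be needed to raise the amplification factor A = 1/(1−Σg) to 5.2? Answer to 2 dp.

0.59

Current total gain = 0.2192.
Target gain for A = 5.2: g* = 1 − 1/5.2 = 0.8077.
Additional gain needed = 0.8077 − 0.2192 = 0.59.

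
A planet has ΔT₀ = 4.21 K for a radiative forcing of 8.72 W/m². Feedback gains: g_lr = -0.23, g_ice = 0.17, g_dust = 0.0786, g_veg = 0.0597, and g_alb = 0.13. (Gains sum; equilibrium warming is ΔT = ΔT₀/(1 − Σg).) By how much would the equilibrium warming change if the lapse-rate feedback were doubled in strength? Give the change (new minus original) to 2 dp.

Original: g = 0.2083, ΔT = 4.21/(1−0.2083) = 5.3177 K.
With doubled lapse-rate: g' = -0.0217, ΔT' = 4.21/(1+0.0217) = 4.1206 K.
Change = 4.1206 − 5.3177 = -1.20 K.

-1.20 K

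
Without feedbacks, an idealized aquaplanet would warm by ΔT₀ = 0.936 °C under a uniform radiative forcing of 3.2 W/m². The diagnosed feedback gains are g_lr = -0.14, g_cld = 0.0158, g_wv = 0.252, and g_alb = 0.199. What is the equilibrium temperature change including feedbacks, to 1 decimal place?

Total gain g = -0.14 + 0.0158 + 0.252 + 0.199 = 0.3268.
Amplification A = 1/(1 − 0.3268) = 1.485.
ΔT = 0.936 × 1.485 = 1.4 °C.

1.4 °C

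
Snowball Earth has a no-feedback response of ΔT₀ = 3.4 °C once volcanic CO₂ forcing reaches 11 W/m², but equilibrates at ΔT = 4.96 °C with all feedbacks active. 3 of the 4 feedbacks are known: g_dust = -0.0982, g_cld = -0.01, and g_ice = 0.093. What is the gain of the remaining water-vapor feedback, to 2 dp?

Amplification A = ΔT/ΔT₀ = 4.96/3.4 = 1.459.
Total gain g = 1 − 1/A = 1 − 1/1.459 = 0.3146.
Known gains sum to -0.0982 − 0.01 + 0.093 = -0.0152.
g_wv = 0.3146 + 0.0152 = 0.33.

0.33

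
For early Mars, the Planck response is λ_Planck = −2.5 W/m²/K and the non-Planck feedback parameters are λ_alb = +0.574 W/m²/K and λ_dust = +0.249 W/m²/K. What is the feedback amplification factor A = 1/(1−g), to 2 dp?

Convert to gains: g_alb = 0.574/2.5 = 0.2296; g_dust = 0.249/2.5 = 0.0996.
Total gain g = 0.3292.
A = 1/(1 − 0.3292) = 1.49.

1.49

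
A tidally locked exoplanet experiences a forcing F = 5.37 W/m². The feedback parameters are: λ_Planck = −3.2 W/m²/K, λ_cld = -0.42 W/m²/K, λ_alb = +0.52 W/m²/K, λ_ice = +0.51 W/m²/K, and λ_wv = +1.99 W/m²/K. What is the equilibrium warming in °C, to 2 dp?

Net feedback parameter λ = (−3.2) + (-0.42) + (+0.52) + (+0.51) + (+1.99) = -0.6 W/m²/K.
ΔT = −F/λ = −5.37/(-0.6) = 8.95 °C.

8.95 °C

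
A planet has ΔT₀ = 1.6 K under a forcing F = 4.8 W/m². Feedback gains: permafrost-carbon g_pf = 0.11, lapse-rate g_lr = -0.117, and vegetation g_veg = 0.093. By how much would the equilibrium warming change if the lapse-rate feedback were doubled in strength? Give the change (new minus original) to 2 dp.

Original: g = 0.086, ΔT = 1.6/(1−0.086) = 1.7505 K.
With doubled lapse-rate: g' = -0.031, ΔT' = 1.6/(1+0.031) = 1.5519 K.
Change = 1.5519 − 1.7505 = -0.20 K.

-0.20 K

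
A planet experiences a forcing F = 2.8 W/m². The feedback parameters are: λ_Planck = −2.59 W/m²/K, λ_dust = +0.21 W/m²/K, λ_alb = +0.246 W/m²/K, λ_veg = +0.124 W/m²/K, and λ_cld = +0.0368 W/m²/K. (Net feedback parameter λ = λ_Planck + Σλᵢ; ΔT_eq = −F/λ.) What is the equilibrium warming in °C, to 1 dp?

1.4 °C

Net feedback parameter λ = (−2.59) + (+0.21) + (+0.246) + (+0.124) + (+0.0368) = -1.9732 W/m²/K.
ΔT = −F/λ = −2.8/(-1.9732) = 1.4 °C.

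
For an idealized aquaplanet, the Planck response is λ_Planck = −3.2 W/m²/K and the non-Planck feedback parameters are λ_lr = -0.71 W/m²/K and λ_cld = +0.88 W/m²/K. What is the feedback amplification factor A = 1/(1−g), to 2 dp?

Convert to gains: g_lr = -0.71/3.2 = -0.2219; g_cld = 0.88/3.2 = 0.275.
Total gain g = 0.0531.
A = 1/(1 − 0.0531) = 1.06.

1.06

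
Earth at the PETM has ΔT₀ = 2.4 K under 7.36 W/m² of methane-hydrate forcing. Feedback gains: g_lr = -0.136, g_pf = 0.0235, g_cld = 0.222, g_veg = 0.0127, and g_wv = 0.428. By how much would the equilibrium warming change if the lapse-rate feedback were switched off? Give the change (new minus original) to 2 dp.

Original: g = 0.5502, ΔT = 2.4/(1−0.5502) = 5.3357 K.
Without lapse-rate: g' = 0.6862, ΔT' = 2.4/(1−0.6862) = 7.6482 K.
Change = 7.6482 − 5.3357 = 2.31 K.

2.31 K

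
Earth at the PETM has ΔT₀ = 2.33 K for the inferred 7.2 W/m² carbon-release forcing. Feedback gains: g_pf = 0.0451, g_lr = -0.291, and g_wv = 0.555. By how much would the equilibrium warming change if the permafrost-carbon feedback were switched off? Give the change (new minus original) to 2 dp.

-0.21 K

Original: g = 0.3091, ΔT = 2.33/(1−0.3091) = 3.3724 K.
Without permafrost-carbon: g' = 0.264, ΔT' = 2.33/(1−0.264) = 3.1658 K.
Change = 3.1658 − 3.3724 = -0.21 K.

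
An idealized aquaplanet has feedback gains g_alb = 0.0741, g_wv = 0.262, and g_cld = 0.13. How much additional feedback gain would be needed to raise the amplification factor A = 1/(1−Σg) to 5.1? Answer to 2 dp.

0.34

Current total gain = 0.4661.
Target gain for A = 5.1: g* = 1 − 1/5.1 = 0.8039.
Additional gain needed = 0.8039 − 0.4661 = 0.34.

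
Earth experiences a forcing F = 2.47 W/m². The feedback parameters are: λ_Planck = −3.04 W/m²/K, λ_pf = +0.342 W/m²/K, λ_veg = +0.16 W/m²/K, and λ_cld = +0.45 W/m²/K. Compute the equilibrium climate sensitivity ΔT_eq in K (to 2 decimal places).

1.18 K

Net feedback parameter λ = (−3.04) + (+0.342) + (+0.16) + (+0.45) = -2.088 W/m²/K.
ΔT = −F/λ = −2.47/(-2.088) = 1.18 K.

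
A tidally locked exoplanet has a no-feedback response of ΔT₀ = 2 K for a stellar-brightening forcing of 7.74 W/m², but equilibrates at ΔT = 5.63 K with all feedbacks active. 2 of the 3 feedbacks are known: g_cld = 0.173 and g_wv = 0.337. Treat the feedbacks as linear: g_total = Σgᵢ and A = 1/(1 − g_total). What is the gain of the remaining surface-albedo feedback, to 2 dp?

0.13

Amplification A = ΔT/ΔT₀ = 5.63/2 = 2.815.
Total gain g = 1 − 1/A = 1 − 1/2.815 = 0.6448.
Known gains sum to 0.173 + 0.337 = 0.51.
g_alb = 0.6448 − 0.51 = 0.13.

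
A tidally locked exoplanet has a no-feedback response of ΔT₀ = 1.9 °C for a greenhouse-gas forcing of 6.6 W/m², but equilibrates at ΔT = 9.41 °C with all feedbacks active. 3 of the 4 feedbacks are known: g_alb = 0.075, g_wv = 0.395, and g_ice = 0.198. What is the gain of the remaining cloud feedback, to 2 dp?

0.13

Amplification A = ΔT/ΔT₀ = 9.41/1.9 = 4.953.
Total gain g = 1 − 1/A = 1 − 1/4.953 = 0.7981.
Known gains sum to 0.075 + 0.395 + 0.198 = 0.668.
g_cld = 0.7981 − 0.668 = 0.13.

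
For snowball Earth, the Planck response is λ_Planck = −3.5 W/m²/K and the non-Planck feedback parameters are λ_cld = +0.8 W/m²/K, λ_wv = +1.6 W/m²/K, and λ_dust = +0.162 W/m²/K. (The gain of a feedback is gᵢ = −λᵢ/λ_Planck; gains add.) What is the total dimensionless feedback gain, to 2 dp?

Convert to gains: g_cld = 0.8/3.5 = 0.2286; g_wv = 1.6/3.5 = 0.4571; g_dust = 0.162/3.5 = 0.04629.
Total gain g = 0.73199.

0.73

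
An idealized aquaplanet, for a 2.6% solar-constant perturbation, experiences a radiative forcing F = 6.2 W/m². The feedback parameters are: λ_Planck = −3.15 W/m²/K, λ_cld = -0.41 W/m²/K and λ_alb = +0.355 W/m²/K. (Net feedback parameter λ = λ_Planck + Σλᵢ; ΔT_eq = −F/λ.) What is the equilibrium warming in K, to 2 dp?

Net feedback parameter λ = (−3.15) + (-0.41) + (+0.355) = -3.205 W/m²/K.
ΔT = −F/λ = −6.2/(-3.205) = 1.93 K.

1.93 K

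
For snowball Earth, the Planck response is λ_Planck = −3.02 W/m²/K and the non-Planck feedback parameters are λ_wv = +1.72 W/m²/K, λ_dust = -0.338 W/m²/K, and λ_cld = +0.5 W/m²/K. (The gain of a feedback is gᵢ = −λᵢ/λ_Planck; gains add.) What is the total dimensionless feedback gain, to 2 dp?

Convert to gains: g_wv = 1.72/3.02 = 0.5695; g_dust = -0.338/3.02 = -0.1119; g_cld = 0.5/3.02 = 0.1656.
Total gain g = 0.6232.

0.62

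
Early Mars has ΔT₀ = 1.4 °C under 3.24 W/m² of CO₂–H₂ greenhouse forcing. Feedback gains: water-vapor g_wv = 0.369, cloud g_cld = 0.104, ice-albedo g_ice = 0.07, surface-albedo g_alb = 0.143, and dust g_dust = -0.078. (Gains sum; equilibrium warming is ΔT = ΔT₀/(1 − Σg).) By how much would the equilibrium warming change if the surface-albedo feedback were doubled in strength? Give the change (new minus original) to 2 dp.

2.05 °C

Original: g = 0.608, ΔT = 1.4/(1−0.608) = 3.5714 °C.
With doubled surface-albedo: g' = 0.751, ΔT' = 1.4/(1−0.751) = 5.6225 °C.
Change = 5.6225 − 3.5714 = 2.05 °C.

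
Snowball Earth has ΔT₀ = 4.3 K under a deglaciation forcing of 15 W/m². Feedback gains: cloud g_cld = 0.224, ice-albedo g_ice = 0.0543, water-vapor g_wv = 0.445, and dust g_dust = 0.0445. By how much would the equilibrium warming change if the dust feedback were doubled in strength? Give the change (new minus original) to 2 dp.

Original: g = 0.7678, ΔT = 4.3/(1−0.7678) = 18.5185 K.
With doubled dust: g' = 0.8123, ΔT' = 4.3/(1−0.8123) = 22.9089 K.
Change = 22.9089 − 18.5185 = 4.39 K.

4.39 K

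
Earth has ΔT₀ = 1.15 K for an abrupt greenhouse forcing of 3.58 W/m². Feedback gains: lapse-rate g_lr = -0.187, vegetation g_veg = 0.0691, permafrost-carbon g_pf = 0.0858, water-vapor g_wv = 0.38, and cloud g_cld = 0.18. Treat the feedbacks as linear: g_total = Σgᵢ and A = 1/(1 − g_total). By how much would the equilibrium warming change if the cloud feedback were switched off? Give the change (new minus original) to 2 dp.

Original: g = 0.5279, ΔT = 1.15/(1−0.5279) = 2.4359 K.
Without cloud: g' = 0.3479, ΔT' = 1.15/(1−0.3479) = 1.7635 K.
Change = 1.7635 − 2.4359 = -0.67 K.

-0.67 K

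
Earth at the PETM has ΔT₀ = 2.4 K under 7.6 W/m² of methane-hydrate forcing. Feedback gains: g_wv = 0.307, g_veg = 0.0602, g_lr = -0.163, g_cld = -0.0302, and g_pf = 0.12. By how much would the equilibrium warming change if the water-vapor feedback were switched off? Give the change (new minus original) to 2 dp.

-1.03 K

Original: g = 0.294, ΔT = 2.4/(1−0.294) = 3.3994 K.
Without water-vapor: g' = -0.013, ΔT' = 2.4/(1+0.013) = 2.3692 K.
Change = 2.3692 − 3.3994 = -1.03 K.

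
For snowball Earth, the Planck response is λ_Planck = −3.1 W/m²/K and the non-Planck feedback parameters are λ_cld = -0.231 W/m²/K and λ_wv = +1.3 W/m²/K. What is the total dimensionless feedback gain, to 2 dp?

0.34

Convert to gains: g_cld = -0.231/3.1 = -0.07452; g_wv = 1.3/3.1 = 0.4194.
Total gain g = 0.34488.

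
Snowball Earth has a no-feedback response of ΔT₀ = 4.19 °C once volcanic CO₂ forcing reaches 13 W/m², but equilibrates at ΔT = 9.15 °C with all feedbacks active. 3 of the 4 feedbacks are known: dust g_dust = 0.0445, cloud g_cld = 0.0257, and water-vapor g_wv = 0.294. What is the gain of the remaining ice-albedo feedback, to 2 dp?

Amplification A = ΔT/ΔT₀ = 9.15/4.19 = 2.184.
Total gain g = 1 − 1/A = 1 − 1/2.184 = 0.5421.
Known gains sum to 0.0445 + 0.0257 + 0.294 = 0.3642.
g_ice = 0.5421 − 0.3642 = 0.18.

0.18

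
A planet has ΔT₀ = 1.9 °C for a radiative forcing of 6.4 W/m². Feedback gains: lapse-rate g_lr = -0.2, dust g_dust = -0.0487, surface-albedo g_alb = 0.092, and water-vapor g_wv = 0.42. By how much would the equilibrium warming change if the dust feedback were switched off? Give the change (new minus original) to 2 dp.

Original: g = 0.2633, ΔT = 1.9/(1−0.2633) = 2.5791 °C.
Without dust: g' = 0.312, ΔT' = 1.9/(1−0.312) = 2.7616 °C.
Change = 2.7616 − 2.5791 = 0.18 °C.

0.18 °C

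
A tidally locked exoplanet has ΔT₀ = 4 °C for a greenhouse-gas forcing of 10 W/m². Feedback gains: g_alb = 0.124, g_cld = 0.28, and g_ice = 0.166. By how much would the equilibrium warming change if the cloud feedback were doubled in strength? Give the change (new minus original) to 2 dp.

17.36 °C

Original: g = 0.57, ΔT = 4/(1−0.57) = 9.3023 °C.
With doubled cloud: g' = 0.85, ΔT' = 4/(1−0.85) = 26.6667 °C.
Change = 26.6667 − 9.3023 = 17.36 °C.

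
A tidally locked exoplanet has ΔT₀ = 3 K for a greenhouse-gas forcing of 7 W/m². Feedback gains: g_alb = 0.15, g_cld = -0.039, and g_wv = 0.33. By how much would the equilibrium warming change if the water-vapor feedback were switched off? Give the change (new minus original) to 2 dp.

Original: g = 0.441, ΔT = 3/(1−0.441) = 5.3667 K.
Without water-vapor: g' = 0.111, ΔT' = 3/(1−0.111) = 3.3746 K.
Change = 3.3746 − 5.3667 = -1.99 K.

-1.99 K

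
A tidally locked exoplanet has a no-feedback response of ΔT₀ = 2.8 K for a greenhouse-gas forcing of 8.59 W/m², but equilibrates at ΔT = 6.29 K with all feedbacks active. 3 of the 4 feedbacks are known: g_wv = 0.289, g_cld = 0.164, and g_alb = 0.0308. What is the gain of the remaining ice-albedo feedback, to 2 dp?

Amplification A = ΔT/ΔT₀ = 6.29/2.8 = 2.246.
Total gain g = 1 − 1/A = 1 − 1/2.246 = 0.5548.
Known gains sum to 0.289 + 0.164 + 0.0308 = 0.4838.
g_ice = 0.5548 − 0.4838 = 0.07.

0.07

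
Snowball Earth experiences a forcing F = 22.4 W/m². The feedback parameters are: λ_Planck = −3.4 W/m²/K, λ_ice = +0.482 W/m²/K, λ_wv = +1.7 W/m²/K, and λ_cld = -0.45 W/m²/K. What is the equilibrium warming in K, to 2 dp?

13.43 K

Net feedback parameter λ = (−3.4) + (+0.482) + (+1.7) + (-0.45) = -1.668 W/m²/K.
ΔT = −F/λ = −22.4/(-1.668) = 13.43 K.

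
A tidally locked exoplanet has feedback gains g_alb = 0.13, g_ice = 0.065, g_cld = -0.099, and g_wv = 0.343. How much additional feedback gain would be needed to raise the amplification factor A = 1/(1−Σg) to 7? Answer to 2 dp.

0.42

Current total gain = 0.439.
Target gain for A = 7: g* = 1 − 1/7 = 0.8571.
Additional gain needed = 0.8571 − 0.439 = 0.42.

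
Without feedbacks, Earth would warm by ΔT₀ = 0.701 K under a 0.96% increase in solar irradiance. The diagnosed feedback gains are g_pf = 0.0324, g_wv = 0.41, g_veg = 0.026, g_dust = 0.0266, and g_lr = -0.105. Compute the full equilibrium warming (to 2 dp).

1.15 K

Total gain g = 0.0324 + 0.41 + 0.026 + 0.0266 − 0.105 = 0.39.
Amplification A = 1/(1 − 0.39) = 1.639.
ΔT = 0.701 × 1.639 = 1.15 K.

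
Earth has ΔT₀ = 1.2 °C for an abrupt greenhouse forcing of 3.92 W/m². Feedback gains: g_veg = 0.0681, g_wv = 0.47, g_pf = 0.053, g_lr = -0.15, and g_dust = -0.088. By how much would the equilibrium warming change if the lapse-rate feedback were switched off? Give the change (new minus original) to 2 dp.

0.56 °C

Original: g = 0.3531, ΔT = 1.2/(1−0.3531) = 1.8550 °C.
Without lapse-rate: g' = 0.5031, ΔT' = 1.2/(1−0.5031) = 2.4150 °C.
Change = 2.4150 − 1.8550 = 0.56 °C.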